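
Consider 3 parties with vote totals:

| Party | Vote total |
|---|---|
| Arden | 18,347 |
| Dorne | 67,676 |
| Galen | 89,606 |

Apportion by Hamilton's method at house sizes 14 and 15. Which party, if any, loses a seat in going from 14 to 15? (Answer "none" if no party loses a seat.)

Arden

At 14 seats: Arden 2, Dorne 5, Galen 7.
At 15 seats: Arden 1, Dorne 6, Galen 8.
Arden drops from 2 to 1.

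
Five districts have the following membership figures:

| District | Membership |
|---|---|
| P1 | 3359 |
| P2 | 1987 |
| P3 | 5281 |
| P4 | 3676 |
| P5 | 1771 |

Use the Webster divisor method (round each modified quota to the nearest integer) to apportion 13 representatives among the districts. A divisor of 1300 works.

With modified divisor 1300: modified quotas P1 2.584, P2 1.528, P3 4.062, P4 2.828, P5 1.362.
Rounding to the nearest integer: P1 3, P2 2, P3 4, P4 3, P5 1 (total 13).

P1=3; P2=2; P3=4; P4=3; P5=1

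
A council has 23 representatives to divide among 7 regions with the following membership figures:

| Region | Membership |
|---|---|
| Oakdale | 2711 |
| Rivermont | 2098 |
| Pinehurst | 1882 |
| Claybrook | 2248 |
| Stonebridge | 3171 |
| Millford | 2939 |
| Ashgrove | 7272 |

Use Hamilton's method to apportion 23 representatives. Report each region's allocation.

The standard divisor is 22321/23 ≈ 970.478.
Standard quotas: Oakdale 2.7935, Rivermont 2.1618, Pinehurst 1.9393, Claybrook 2.3164, Stonebridge 3.2675, Millford 3.0284, Ashgrove 7.4932.
Lower quotas: Oakdale 2, Rivermont 2, Pinehurst 1, Claybrook 2, Stonebridge 3, Millford 3, Ashgrove 7 (sum 20, leaving 3 seats).
Remainders in descending order: Pinehurst 0.9393, Oakdale 0.7935, Ashgrove 0.4932, Claybrook 0.3164, Stonebridge 0.2675, Rivermont 0.1618, Millford 0.0284.
The surplus seats go to Pinehurst, Oakdale, Ashgrove.

Oakdale=3, Rivermont=2, Pinehurst=2, Claybrook=2, Stonebridge=3, Millford=3, Ashgrove=8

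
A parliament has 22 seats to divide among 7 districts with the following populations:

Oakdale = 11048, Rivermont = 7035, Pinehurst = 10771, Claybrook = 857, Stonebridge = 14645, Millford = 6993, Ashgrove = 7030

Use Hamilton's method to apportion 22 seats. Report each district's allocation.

Oakdale: 4, Rivermont: 3, Pinehurst: 4, Claybrook: 0, Stonebridge: 5, Millford: 3, Ashgrove: 3

Standard divisor: 58379 ÷ 22 ≈ 2653.591.
Standard quotas: Oakdale 4.1634, Rivermont 2.6511, Pinehurst 4.0590, Claybrook 0.3230, Stonebridge 5.5189, Millford 2.6353, Ashgrove 2.6492.
Lower quotas: Oakdale 4, Rivermont 2, Pinehurst 4, Claybrook 0, Stonebridge 5, Millford 2, Ashgrove 2 (sum 19, leaving 3 seats).
Remainders in descending order: Rivermont 0.6511, Ashgrove 0.6492, Millford 0.6353, Stonebridge 0.5189, Claybrook 0.3230, Oakdale 0.1634, Pinehurst 0.0590.
Largest remainders: Rivermont, Ashgrove, Millford receive the extra seats.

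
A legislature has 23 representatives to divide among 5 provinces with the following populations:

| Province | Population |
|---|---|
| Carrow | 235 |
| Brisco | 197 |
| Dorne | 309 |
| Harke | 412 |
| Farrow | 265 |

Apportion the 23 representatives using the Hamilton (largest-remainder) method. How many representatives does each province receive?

Carrow: 4, Brisco: 3, Dorne: 5, Harke: 7, Farrow: 4

Total 1418; standard divisor 1418/23 ≈ 61.652.
Standard quotas: Carrow 3.812, Brisco 3.195, Dorne 5.012, Harke 6.683, Farrow 4.298.
Lower quotas: Carrow 3, Brisco 3, Dorne 5, Harke 6, Farrow 4 (sum 21, leaving 2 seats).
Remainders in descending order: Carrow 0.812, Harke 0.683, Farrow 0.298, Brisco 0.195, Dorne 0.012.
Largest remainders: Carrow, Harke receive the extra seats.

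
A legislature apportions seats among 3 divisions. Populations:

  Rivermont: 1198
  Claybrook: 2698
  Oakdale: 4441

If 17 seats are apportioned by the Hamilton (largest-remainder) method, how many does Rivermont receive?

2

The standard divisor is 8337/17 ≈ 490.412.
Standard quotas: Rivermont 2.443, Claybrook 5.501, Oakdale 9.056.
Lower quotas: Rivermont 2, Claybrook 5, Oakdale 9 (sum 16, leaving 1 seat).
Remainders in descending order: Claybrook 0.501, Rivermont 0.443, Oakdale 0.056.
The surplus seat goes to Claybrook.
Rivermont receives 2.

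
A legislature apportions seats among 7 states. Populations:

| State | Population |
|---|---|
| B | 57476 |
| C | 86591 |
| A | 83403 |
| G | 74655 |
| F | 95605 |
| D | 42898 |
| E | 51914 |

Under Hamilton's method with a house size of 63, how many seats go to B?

7

Total 492542; standard divisor 492542/63 ≈ 7818.127.
Standard quotas: B 7.3516, C 11.0757, A 10.6679, G 9.5490, F 12.2286, D 5.4870, E 6.6402.
Lower quotas: B 7, C 11, A 10, G 9, F 12, D 5, E 6 (sum 60, leaving 3 seats).
Remainders in descending order: A 0.6679, E 0.6402, G 0.5490, D 0.4870, B 0.3516, F 0.2286, C 0.0757.
Largest remainders: A, E, G receive the extra seats.
B receives 7.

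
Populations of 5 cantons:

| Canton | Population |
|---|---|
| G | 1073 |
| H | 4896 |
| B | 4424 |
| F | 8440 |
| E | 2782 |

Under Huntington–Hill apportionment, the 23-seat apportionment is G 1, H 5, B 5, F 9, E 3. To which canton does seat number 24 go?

H

Priority for the next seat is population ÷ (√(s·(s+1))).
Priorities: G 758.726, H 893.883, B 807.708, F 889.654, E 803.094.
Highest priority: H.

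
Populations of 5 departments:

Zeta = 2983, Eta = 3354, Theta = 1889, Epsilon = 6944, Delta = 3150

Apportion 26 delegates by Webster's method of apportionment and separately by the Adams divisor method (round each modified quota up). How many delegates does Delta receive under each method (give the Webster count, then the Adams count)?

4 and 5

Webster: Zeta 4, Eta 5, Theta 3, Epsilon 10, Delta 4.
Adams: Zeta 4, Eta 5, Theta 3, Epsilon 9, Delta 5.
Delta gets 4 under Webster and 5 under Adams.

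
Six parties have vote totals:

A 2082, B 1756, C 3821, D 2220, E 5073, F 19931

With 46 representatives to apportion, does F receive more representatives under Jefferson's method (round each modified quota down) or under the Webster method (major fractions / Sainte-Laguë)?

Jefferson

Jefferson: A 2, B 2, C 5, D 3, E 7, F 27.
Webster: A 3, B 2, C 5, D 3, E 7, F 26.
F gets 27 under Jefferson and 26 under Webster.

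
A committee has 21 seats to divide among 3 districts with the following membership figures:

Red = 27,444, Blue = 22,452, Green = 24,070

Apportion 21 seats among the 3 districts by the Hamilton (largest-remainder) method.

Standard divisor: 73966 ÷ 21 ≈ 3522.19.
Standard quotas: Red 7.7917, Blue 6.3744, Green 6.8338.
Lower quotas: Red 7, Blue 6, Green 6 (sum 19, leaving 2 seats).
Remainders in descending order: Green 0.8338, Red 0.7917, Blue 0.3744.
Largest remainders: Green, Red receive the extra seats.

Red: 8, Blue: 6, Green: 7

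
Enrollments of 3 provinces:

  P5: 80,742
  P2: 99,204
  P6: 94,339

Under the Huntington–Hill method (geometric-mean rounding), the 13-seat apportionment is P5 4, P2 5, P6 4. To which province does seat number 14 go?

Priority for the next seat is population ÷ (√(s·(s+1))).
Priorities: P5 18054.460, P2 18112.090, P6 21094.842.
Highest priority: P6.

P6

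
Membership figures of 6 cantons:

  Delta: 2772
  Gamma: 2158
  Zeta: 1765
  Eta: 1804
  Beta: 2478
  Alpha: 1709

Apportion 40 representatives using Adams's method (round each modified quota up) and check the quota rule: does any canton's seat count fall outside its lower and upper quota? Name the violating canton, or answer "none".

none

Standard quotas: Delta 8.740, Gamma 6.804, Zeta 5.565, Eta 5.688, Beta 7.813, Alpha 5.389.
Adams allocation: Delta 8, Gamma 7, Zeta 6, Eta 6, Beta 8, Alpha 5.
Every allocation lies between the lower and upper quota.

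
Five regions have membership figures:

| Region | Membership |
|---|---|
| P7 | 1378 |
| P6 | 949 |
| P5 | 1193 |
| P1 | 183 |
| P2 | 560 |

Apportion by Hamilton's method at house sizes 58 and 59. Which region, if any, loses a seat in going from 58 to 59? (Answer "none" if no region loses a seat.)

At 58 seats: P7 19, P6 13, P5 16, P1 2, P2 8.
At 59 seats: P7 19, P6 13, P5 16, P1 3, P2 8.
No region's allocation decreased.

none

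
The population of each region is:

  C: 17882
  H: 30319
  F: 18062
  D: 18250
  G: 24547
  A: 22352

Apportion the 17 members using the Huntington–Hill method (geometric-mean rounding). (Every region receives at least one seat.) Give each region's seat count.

With divisor 7412: modified quotas C 2.413, H 4.091, F 2.437, D 2.462, G 3.312, A 3.016.
Geometric-mean thresholds: C √(2·3)=2.449, H √(4·5)=4.472, F √(2·3)=2.449, D √(2·3)=2.449, G √(3·4)=3.464, A √(3·4)=3.464.
Each quota rounded against its threshold gives C 2, H 4, F 2, D 3, G 3, A 3 (total 17).

C: 2, H: 4, F: 2, D: 3, G: 3, A: 3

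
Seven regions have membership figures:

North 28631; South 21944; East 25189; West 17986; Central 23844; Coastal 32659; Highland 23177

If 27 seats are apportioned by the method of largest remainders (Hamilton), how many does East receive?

4

Total 173430; standard divisor 173430/27 ≈ 6423.333.
Standard quotas: North 4.4573, South 3.4163, East 3.9215, West 2.8001, Central 3.7121, Coastal 5.0844, Highland 3.6083.
Lower quotas: North 4, South 3, East 3, West 2, Central 3, Coastal 5, Highland 3 (sum 23, leaving 4 seats).
Remainders in descending order: East 0.9215, West 0.8001, Central 0.7121, Highland 0.6083, North 0.4573, South 0.4163, Coastal 0.0844.
The surplus seats go to East, West, Central, Highland.
East receives 4.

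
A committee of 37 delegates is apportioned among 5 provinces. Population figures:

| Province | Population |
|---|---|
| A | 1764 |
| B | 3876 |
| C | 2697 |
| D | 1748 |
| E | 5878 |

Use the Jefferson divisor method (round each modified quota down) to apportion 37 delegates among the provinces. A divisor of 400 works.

With modified divisor 400: modified quotas A 4.410, B 9.690, C 6.742, D 4.370, E 14.695.
Rounding down: A 4, B 9, C 6, D 4, E 14 (total 37).

A 4, B 9, C 6, D 4, E 14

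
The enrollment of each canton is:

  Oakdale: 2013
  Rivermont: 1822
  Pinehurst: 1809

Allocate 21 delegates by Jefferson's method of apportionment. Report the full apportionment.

Standard divisor 5644/21 ≈ 268.762; standard quotas: Oakdale 7.490, Rivermont 6.779, Pinehurst 6.731.
Rounding down gives 7, 6, 6 = 19 seats, so the divisor must be adjusted.
With modified divisor 255: modified quotas Oakdale 7.894, Rivermont 7.145, Pinehurst 7.094.
Rounding down: Oakdale 7, Rivermont 7, Pinehurst 7 (total 21).

Oakdale 7; Rivermont 7; Pinehurst 7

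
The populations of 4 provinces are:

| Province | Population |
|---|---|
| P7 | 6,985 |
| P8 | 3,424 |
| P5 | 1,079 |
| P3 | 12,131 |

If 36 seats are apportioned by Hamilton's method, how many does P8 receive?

Total 23619; standard divisor 23619/36 ≈ 656.083.
Standard quotas: P7 10.6465, P8 5.2188, P5 1.6446, P3 18.4900.
Lower quotas: P7 10, P8 5, P5 1, P3 18 (sum 34, leaving 2 seats).
Remainders in descending order: P7 0.6465, P5 0.6446, P3 0.4900, P8 0.2188.
The surplus seats go to P7, P5.
P8 receives 5.

5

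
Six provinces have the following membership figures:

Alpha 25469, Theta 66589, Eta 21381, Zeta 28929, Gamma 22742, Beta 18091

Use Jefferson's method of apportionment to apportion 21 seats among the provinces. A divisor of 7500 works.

With modified divisor 7500: modified quotas Alpha 3.396, Theta 8.879, Eta 2.851, Zeta 3.857, Gamma 3.032, Beta 2.412.
Rounding down: Alpha 3, Theta 8, Eta 2, Zeta 3, Gamma 3, Beta 2 (total 21).

Alpha=3, Theta=8, Eta=2, Zeta=3, Gamma=3, Beta=2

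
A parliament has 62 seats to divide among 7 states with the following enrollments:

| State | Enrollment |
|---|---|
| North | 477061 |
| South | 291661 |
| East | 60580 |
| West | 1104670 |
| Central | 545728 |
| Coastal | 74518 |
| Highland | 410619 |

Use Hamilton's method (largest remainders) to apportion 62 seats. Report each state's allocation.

Total 2964837; standard divisor 2964837/62 ≈ 47819.952.
Standard quotas: North 9.9762, South 6.0991, East 1.2668, West 23.1006, Central 11.4121, Coastal 1.5583, Highland 8.5868.
Lower quotas: North 9, South 6, East 1, West 23, Central 11, Coastal 1, Highland 8 (sum 59, leaving 3 seats).
Remainders in descending order: North 0.9762, Highland 0.5868, Coastal 0.5583, Central 0.4121, East 0.2668, West 0.1006, South 0.0991.
Largest remainders: North, Highland, Coastal receive the extra seats.

North=10, South=6, East=1, West=23, Central=11, Coastal=2, Highland=9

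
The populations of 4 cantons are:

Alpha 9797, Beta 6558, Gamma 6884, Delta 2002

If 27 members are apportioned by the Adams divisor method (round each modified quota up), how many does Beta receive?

7

Standard divisor 25241/27 ≈ 934.852; standard quotas: Alpha 10.480, Beta 7.015, Gamma 7.364, Delta 2.142.
Rounding up gives 11, 8, 8, 3 = 30 seats, so the divisor must be adjusted.
With modified divisor 990: modified quotas Alpha 9.896, Beta 6.624, Gamma 6.954, Delta 2.022.
Rounding up: Alpha 10, Beta 7, Gamma 7, Delta 3 (total 27).
Beta receives 7.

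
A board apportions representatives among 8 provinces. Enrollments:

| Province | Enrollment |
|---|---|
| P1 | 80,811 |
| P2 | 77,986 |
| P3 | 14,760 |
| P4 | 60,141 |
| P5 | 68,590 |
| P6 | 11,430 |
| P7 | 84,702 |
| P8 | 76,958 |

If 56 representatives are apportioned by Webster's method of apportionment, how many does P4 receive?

Standard divisor 475378/56 ≈ 8488.893; standard quotas: P1 9.520, P2 9.187, P3 1.739, P4 7.085, P5 8.080, P6 1.346, P7 9.978, P8 9.066.
Rounding to the nearest integer gives P1 10, P2 9, P3 2, P4 7, P5 8, P6 1, P7 10, P8 9 — total 56, matching the house size, so no adjustment is needed.
P4 receives 7.

7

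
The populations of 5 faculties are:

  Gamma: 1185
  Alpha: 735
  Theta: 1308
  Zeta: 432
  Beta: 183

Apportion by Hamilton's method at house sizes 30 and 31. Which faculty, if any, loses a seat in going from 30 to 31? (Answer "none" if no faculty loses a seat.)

At 30 seats: Gamma 9, Alpha 6, Theta 10, Zeta 3, Beta 2.
At 31 seats: Gamma 10, Alpha 6, Theta 11, Zeta 3, Beta 1.
Beta drops from 2 to 1.

Beta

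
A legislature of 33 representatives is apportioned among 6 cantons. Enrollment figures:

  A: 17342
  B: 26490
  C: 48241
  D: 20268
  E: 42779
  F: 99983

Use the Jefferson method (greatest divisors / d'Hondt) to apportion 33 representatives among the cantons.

A=2; B=3; C=6; D=2; E=6; F=14

Standard divisor 255103/33 ≈ 7730.394; standard quotas: A 2.243, B 3.427, C 6.240, D 2.622, E 5.534, F 12.934.
Rounding down gives 2, 3, 6, 2, 5, 12 = 30 seats, so the divisor must be adjusted.
With modified divisor 7000: modified quotas A 2.477, B 3.784, C 6.892, D 2.895, E 6.111, F 14.283.
Rounding down: A 2, B 3, C 6, D 2, E 6, F 14 (total 33).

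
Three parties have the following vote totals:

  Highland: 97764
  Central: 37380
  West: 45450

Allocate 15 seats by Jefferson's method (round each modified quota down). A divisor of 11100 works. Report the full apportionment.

With modified divisor 11100: modified quotas Highland 8.808, Central 3.368, West 4.095.
Rounding down: Highland 8, Central 3, West 4 (total 15).

Highland 8, Central 3, West 4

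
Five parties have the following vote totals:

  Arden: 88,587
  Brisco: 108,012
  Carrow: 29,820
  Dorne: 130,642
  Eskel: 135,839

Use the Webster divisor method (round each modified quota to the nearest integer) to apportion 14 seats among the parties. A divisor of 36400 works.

Arden 2, Brisco 3, Carrow 1, Dorne 4, Eskel 4

With modified divisor 36400: modified quotas Arden 2.434, Brisco 2.967, Carrow 0.819, Dorne 3.589, Eskel 3.732.
Rounding to the nearest integer: Arden 2, Brisco 3, Carrow 1, Dorne 4, Eskel 4 (total 14).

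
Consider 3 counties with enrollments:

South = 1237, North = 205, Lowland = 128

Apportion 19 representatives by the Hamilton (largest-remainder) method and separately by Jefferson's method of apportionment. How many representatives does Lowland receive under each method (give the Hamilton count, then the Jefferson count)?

2 and 1

Hamilton: South 15, North 2, Lowland 2.
Jefferson: South 16, North 2, Lowland 1.
Lowland gets 2 under Hamilton and 1 under Jefferson.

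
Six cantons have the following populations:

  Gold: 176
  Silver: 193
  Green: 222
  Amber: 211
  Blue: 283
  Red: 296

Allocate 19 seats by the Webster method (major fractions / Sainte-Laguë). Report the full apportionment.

Standard divisor 1381/19 ≈ 72.684; standard quotas: Gold 2.421, Silver 2.655, Green 3.054, Amber 2.903, Blue 3.894, Red 4.072.
Rounding to the nearest integer gives Gold 2, Silver 3, Green 3, Amber 3, Blue 4, Red 4 — total 19, matching the house size, so no adjustment is needed.

Gold 2, Silver 3, Green 3, Amber 3, Blue 4, Red 4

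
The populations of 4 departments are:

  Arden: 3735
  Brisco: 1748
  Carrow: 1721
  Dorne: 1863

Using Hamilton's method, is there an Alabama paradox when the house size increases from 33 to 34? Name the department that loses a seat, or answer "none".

none

At 33 seats: Arden 14, Brisco 6, Carrow 6, Dorne 7.
At 34 seats: Arden 14, Brisco 7, Carrow 6, Dorne 7.
No department's allocation decreased.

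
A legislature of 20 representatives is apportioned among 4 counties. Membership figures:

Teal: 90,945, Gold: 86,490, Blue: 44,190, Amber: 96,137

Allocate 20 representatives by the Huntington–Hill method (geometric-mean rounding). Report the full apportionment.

Teal 6, Gold 5, Blue 3, Amber 6

With divisor 16198: modified quotas Teal 5.615, Gold 5.340, Blue 2.728, Amber 5.935.
Geometric-mean thresholds: Teal √(5·6)=5.477, Gold √(5·6)=5.477, Blue √(2·3)=2.449, Amber √(5·6)=5.477.
Each quota rounded against its threshold gives Teal 6, Gold 5, Blue 3, Amber 6 (total 20).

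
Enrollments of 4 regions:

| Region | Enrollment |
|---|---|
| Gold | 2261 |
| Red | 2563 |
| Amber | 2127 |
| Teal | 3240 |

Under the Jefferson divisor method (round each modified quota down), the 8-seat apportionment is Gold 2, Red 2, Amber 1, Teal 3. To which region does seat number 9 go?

Amber

Priority for the next seat is population ÷ (current seats + 1).
Priorities: Gold 753.667, Red 854.333, Amber 1063.500, Teal 810.000.
Highest priority: Amber.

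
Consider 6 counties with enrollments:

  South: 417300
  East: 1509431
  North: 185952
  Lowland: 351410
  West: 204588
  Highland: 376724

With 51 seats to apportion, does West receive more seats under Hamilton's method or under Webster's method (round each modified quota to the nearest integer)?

Hamilton: South 7, East 25, North 3, Lowland 6, West 4, Highland 6.
Webster: South 7, East 26, North 3, Lowland 6, West 3, Highland 6.
West gets 4 under Hamilton and 3 under Webster.

Hamilton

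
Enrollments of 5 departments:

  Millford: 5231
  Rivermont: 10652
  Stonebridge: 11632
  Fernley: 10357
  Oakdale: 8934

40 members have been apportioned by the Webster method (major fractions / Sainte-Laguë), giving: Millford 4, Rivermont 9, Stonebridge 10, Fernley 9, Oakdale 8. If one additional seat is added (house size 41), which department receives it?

Millford

Priority for the next seat is population ÷ (current seats + 0.5).
Priorities: Millford 1162.444, Rivermont 1121.263, Stonebridge 1107.810, Fernley 1090.211, Oakdale 1051.059.
Highest priority: Millford.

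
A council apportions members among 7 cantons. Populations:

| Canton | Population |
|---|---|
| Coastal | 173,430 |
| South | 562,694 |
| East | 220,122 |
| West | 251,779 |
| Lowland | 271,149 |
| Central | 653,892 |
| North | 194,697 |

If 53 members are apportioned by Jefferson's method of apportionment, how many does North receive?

4

Standard divisor 2327763/53 ≈ 43920.057; standard quotas: Coastal 3.949, South 12.812, East 5.012, West 5.733, Lowland 6.174, Central 14.888, North 4.433.
Rounding down gives 3, 12, 5, 5, 6, 14, 4 = 49 seats, so the divisor must be adjusted.
With modified divisor 41400: modified quotas Coastal 4.189, South 13.592, East 5.317, West 6.082, Lowland 6.549, Central 15.794, North 4.703.
Rounding down: Coastal 4, South 13, East 5, West 6, Lowland 6, Central 15, North 4 (total 53).
North receives 4.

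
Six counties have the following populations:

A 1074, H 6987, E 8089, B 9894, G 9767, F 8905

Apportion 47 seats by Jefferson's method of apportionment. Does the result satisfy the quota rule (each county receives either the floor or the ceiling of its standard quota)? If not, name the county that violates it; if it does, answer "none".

Standard quotas: A 1.129, H 7.344, E 8.502, B 10.399, G 10.266, F 9.360.
Jefferson allocation: A 1, H 7, E 9, B 11, G 10, F 9.
Every allocation lies between the lower and upper quota.

none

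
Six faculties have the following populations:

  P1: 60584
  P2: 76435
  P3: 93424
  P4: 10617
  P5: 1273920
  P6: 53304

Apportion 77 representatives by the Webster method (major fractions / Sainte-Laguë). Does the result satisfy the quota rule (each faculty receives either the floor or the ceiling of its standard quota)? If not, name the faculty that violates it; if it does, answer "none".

P5

Standard quotas: P1 2.975, P2 3.753, P3 4.587, P4 0.521, P5 62.547, P6 2.617.
Webster allocation: P1 3, P2 4, P3 5, P4 1, P5 61, P6 3.
P5 has quota 62.547 (lower 62, upper 63) but receives 61 — outside the quota interval.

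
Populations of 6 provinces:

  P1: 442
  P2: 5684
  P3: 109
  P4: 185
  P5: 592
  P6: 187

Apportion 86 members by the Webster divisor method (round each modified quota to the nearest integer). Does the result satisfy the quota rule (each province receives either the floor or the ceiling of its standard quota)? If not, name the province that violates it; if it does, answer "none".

P2

Standard quotas: P1 5.280, P2 67.902, P3 1.302, P4 2.210, P5 7.072, P6 2.234.
Webster allocation: P1 5, P2 69, P3 1, P4 2, P5 7, P6 2.
P2 has quota 67.902 (lower 67, upper 68) but receives 69 — outside the quota interval.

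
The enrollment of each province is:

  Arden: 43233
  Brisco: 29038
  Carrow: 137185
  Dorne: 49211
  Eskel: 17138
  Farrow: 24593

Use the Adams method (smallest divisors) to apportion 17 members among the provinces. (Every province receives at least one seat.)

Standard divisor 300398/17 ≈ 17670.471; standard quotas: Arden 2.447, Brisco 1.643, Carrow 7.764, Dorne 2.785, Eskel 0.970, Farrow 1.392.
Rounding up gives 3, 2, 8, 3, 1, 2 = 19 seats, so the divisor must be adjusted.
With modified divisor 22200: modified quotas Arden 1.947, Brisco 1.308, Carrow 6.180, Dorne 2.217, Eskel 0.772, Farrow 1.108.
Rounding up: Arden 2, Brisco 2, Carrow 7, Dorne 3, Eskel 1, Farrow 2 (total 17).

Arden=2, Brisco=2, Carrow=7, Dorne=3, Eskel=1, Farrow=2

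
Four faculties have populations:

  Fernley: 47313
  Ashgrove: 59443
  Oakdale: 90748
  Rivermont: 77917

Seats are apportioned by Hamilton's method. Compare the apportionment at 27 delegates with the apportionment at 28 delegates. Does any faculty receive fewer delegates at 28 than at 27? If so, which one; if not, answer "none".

At 27 seats: Fernley 4, Ashgrove 6, Oakdale 9, Rivermont 8.
At 28 seats: Fernley 5, Ashgrove 6, Oakdale 9, Rivermont 8.
No faculty's allocation decreased.

none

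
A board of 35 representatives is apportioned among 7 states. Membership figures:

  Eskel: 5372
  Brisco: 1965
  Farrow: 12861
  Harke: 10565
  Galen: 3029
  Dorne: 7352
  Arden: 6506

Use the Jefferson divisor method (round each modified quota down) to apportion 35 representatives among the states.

Eskel 4; Brisco 1; Farrow 10; Harke 8; Galen 2; Dorne 5; Arden 5

Standard divisor 47650/35 ≈ 1361.429; standard quotas: Eskel 3.946, Brisco 1.443, Farrow 9.447, Harke 7.760, Galen 2.225, Dorne 5.400, Arden 4.779.
Rounding down gives 3, 1, 9, 7, 2, 5, 4 = 31 seats, so the divisor must be adjusted.
With modified divisor 1260: modified quotas Eskel 4.263, Brisco 1.560, Farrow 10.207, Harke 8.385, Galen 2.404, Dorne 5.835, Arden 5.163.
Rounding down: Eskel 4, Brisco 1, Farrow 10, Harke 8, Galen 2, Dorne 5, Arden 5 (total 35).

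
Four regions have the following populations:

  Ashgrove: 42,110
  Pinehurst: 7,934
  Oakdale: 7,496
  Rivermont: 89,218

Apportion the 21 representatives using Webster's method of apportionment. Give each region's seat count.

Standard divisor 146758/21 ≈ 6988.476; standard quotas: Ashgrove 6.026, Pinehurst 1.135, Oakdale 1.073, Rivermont 12.766.
Rounding to the nearest integer gives Ashgrove 6, Pinehurst 1, Oakdale 1, Rivermont 13 — total 21, matching the house size, so no adjustment is needed.

Ashgrove 6, Pinehurst 1, Oakdale 1, Rivermont 13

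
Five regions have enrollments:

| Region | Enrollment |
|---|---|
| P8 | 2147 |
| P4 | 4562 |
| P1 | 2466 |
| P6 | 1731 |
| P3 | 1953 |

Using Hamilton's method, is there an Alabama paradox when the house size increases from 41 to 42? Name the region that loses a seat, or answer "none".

none

At 41 seats: P8 7, P4 15, P1 8, P6 5, P3 6.
At 42 seats: P8 7, P4 15, P1 8, P6 6, P3 6.
No region's allocation decreased.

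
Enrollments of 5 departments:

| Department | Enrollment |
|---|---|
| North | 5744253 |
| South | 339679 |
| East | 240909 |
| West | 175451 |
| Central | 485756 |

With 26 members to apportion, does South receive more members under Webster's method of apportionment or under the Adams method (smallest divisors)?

Adams

Webster: North 21, South 1, East 1, West 1, Central 2.
Adams: North 20, South 2, East 1, West 1, Central 2.
South gets 1 under Webster and 2 under Adams.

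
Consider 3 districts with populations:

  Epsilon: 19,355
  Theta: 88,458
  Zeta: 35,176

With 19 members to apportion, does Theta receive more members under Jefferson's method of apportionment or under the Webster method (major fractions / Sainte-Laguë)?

Jefferson: Epsilon 2, Theta 12, Zeta 5.
Webster: Epsilon 3, Theta 11, Zeta 5.
Theta gets 12 under Jefferson and 11 under Webster.

Jefferson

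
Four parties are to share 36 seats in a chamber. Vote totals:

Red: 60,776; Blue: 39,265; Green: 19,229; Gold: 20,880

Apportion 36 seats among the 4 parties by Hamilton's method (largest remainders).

The standard divisor is 140150/36 ≈ 3893.056.
Standard quotas: Red 15.6114, Blue 10.0859, Green 4.9393, Gold 5.3634.
Lower quotas: Red 15, Blue 10, Green 4, Gold 5 (sum 34, leaving 2 seats).
Remainders in descending order: Green 0.9393, Red 0.6114, Gold 0.3634, Blue 0.0859.
Largest remainders: Green, Red receive the extra seats.

Red: 16, Blue: 10, Green: 5, Gold: 5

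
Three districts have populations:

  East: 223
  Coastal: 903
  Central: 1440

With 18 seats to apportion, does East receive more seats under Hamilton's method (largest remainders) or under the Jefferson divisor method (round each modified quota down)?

Hamilton: East 2, Coastal 6, Central 10.
Jefferson: East 1, Coastal 6, Central 11.
East gets 2 under Hamilton and 1 under Jefferson.

Hamilton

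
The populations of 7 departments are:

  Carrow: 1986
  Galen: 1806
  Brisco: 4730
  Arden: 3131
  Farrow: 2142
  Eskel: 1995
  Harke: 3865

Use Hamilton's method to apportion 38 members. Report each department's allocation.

Standard divisor: 19655 ÷ 38 ≈ 517.237.
Standard quotas: Carrow 3.840, Galen 3.492, Brisco 9.145, Arden 6.053, Farrow 4.141, Eskel 3.857, Harke 7.472.
Lower quotas: Carrow 3, Galen 3, Brisco 9, Arden 6, Farrow 4, Eskel 3, Harke 7 (sum 35, leaving 3 seats).
Remainders in descending order: Eskel 0.857, Carrow 0.840, Galen 0.492, Harke 0.472, Brisco 0.145, Farrow 0.141, Arden 0.053.
Largest remainders: Eskel, Carrow, Galen receive the extra seats.

Carrow=4, Galen=4, Brisco=9, Arden=6, Farrow=4, Eskel=4, Harke=7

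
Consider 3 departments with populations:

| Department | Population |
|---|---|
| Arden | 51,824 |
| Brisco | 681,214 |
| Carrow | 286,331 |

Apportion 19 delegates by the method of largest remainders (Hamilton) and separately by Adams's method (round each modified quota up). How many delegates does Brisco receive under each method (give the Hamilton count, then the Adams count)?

13 and 12

Hamilton: Arden 1, Brisco 13, Carrow 5.
Adams: Arden 1, Brisco 12, Carrow 6.
Brisco gets 13 under Hamilton and 12 under Adams.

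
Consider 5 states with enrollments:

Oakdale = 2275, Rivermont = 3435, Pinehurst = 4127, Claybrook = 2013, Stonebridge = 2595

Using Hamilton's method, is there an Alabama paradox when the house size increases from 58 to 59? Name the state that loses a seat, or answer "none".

At 58 seats: Oakdale 9, Rivermont 14, Pinehurst 17, Claybrook 8, Stonebridge 10.
At 59 seats: Oakdale 9, Rivermont 14, Pinehurst 17, Claybrook 8, Stonebridge 11.
No state's allocation decreased.

none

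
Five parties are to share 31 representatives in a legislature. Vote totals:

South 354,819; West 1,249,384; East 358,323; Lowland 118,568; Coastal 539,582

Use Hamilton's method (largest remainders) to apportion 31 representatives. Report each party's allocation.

Standard divisor: 2620676 ÷ 31 ≈ 84537.935.
Standard quotas: South 4.1972, West 14.7790, East 4.2386, Lowland 1.4025, Coastal 6.3827.
Lower quotas: South 4, West 14, East 4, Lowland 1, Coastal 6 (sum 29, leaving 2 seats).
Remainders in descending order: West 0.7790, Lowland 0.4025, Coastal 0.3827, East 0.2386, South 0.1972.
Largest remainders: West, Lowland receive the extra seats.

South=4; West=15; East=4; Lowland=2; Coastal=6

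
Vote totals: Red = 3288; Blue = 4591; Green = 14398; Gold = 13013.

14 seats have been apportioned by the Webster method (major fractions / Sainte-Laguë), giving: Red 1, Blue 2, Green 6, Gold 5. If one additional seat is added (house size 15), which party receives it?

Priority for the next seat is population ÷ (current seats + 0.5).
Priorities: Red 2192.000, Blue 1836.400, Green 2215.077, Gold 2366.000.
Highest priority: Gold.

Gold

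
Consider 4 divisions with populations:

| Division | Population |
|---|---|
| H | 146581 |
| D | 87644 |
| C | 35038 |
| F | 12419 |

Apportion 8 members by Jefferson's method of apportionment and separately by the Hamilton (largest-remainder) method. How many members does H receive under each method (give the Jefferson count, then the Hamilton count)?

Jefferson: H 5, D 2, C 1, F 0.
Hamilton: H 4, D 3, C 1, F 0.
H gets 5 under Jefferson and 4 under Hamilton.

5 and 4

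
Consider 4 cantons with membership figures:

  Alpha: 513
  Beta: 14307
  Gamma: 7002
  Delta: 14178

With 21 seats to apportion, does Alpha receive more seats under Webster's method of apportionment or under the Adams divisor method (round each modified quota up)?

Adams

Webster: Alpha 0, Beta 9, Gamma 4, Delta 8.
Adams: Alpha 1, Beta 8, Gamma 4, Delta 8.
Alpha gets 0 under Webster and 1 under Adams.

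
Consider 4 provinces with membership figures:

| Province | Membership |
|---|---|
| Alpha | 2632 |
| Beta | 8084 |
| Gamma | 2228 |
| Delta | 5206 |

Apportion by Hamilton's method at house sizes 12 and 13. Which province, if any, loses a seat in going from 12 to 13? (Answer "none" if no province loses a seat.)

Gamma

At 12 seats: Alpha 2, Beta 5, Gamma 2, Delta 3.
At 13 seats: Alpha 2, Beta 6, Gamma 1, Delta 4.
Gamma drops from 2 to 1.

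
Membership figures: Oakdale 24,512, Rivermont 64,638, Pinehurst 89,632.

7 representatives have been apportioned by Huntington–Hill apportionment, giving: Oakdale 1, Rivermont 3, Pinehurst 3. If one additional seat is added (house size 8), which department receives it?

Pinehurst

Priority for the next seat is population ÷ (√(s·(s+1))).
Priorities: Oakdale 17332.601, Rivermont 18659.383, Pinehurst 25874.530.
Highest priority: Pinehurst.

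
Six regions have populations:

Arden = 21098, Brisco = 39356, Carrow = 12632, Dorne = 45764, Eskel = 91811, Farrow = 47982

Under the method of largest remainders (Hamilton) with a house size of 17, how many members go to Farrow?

3

Standard divisor: 258643 ÷ 17 ≈ 15214.294.
Standard quotas: Arden 1.3867, Brisco 2.5868, Carrow 0.8303, Dorne 3.0080, Eskel 6.0345, Farrow 3.1537.
Lower quotas: Arden 1, Brisco 2, Carrow 0, Dorne 3, Eskel 6, Farrow 3 (sum 15, leaving 2 seats).
Remainders in descending order: Carrow 0.8303, Brisco 0.5868, Arden 0.3867, Farrow 0.1537, Eskel 0.0345, Dorne 0.0080.
Largest remainders: Carrow, Brisco receive the extra seats.
Farrow receives 3.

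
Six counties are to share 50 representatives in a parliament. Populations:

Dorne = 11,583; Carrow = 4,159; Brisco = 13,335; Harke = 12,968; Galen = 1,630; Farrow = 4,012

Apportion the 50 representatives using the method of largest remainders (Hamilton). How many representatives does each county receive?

The standard divisor is 47687/50 ≈ 953.74.
Standard quotas: Dorne 12.1448, Carrow 4.3607, Brisco 13.9818, Harke 13.5970, Galen 1.7091, Farrow 4.2066.
Lower quotas: Dorne 12, Carrow 4, Brisco 13, Harke 13, Galen 1, Farrow 4 (sum 47, leaving 3 seats).
Remainders in descending order: Brisco 0.9818, Galen 0.7091, Harke 0.5970, Carrow 0.3607, Farrow 0.2066, Dorne 0.1448.
Largest remainders: Brisco, Galen, Harke receive the extra seats.

Dorne 12; Carrow 4; Brisco 14; Harke 14; Galen 2; Farrow 4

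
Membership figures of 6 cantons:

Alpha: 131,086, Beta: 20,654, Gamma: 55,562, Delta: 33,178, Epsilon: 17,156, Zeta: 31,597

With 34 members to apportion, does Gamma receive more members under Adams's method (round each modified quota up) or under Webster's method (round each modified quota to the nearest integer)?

Webster

Adams: Alpha 15, Beta 3, Gamma 6, Delta 4, Epsilon 2, Zeta 4.
Webster: Alpha 15, Beta 2, Gamma 7, Delta 4, Epsilon 2, Zeta 4.
Gamma gets 6 under Adams and 7 under Webster.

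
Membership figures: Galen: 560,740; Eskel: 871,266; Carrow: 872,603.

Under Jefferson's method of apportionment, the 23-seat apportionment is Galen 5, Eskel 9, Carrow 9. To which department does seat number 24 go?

Galen

Priority for the next seat is population ÷ (current seats + 1).
Priorities: Galen 93456.667, Eskel 87126.600, Carrow 87260.300.
Highest priority: Galen.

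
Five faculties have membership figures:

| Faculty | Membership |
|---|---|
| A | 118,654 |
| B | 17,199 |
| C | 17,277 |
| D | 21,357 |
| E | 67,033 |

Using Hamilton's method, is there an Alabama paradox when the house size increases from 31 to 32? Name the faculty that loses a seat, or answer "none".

At 31 seats: A 15, B 2, C 2, D 3, E 9.
At 32 seats: A 16, B 2, C 2, D 3, E 9.
No faculty's allocation decreased.

none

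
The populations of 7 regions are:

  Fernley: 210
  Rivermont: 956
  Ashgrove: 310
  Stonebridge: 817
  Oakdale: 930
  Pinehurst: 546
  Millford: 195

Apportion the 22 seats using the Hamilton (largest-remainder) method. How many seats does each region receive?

The standard divisor is 3964/22 ≈ 180.182.
Standard quotas: Fernley 1.165, Rivermont 5.306, Ashgrove 1.720, Stonebridge 4.534, Oakdale 5.161, Pinehurst 3.030, Millford 1.082.
Lower quotas: Fernley 1, Rivermont 5, Ashgrove 1, Stonebridge 4, Oakdale 5, Pinehurst 3, Millford 1 (sum 20, leaving 2 seats).
Remainders in descending order: Ashgrove 0.720, Stonebridge 0.534, Rivermont 0.306, Fernley 0.165, Oakdale 0.161, Millford 0.082, Pinehurst 0.030.
The surplus seats go to Ashgrove, Stonebridge.

Fernley: 1, Rivermont: 5, Ashgrove: 2, Stonebridge: 5, Oakdale: 5, Pinehurst: 3, Millford: 1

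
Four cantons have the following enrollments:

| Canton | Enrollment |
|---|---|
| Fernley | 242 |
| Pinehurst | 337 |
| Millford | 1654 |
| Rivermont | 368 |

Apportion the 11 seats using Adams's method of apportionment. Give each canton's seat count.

Standard divisor 2601/11 ≈ 236.455; standard quotas: Fernley 1.023, Pinehurst 1.425, Millford 6.995, Rivermont 1.556.
Rounding up gives 2, 2, 7, 2 = 13 seats, so the divisor must be adjusted.
With modified divisor 300: modified quotas Fernley 0.807, Pinehurst 1.123, Millford 5.513, Rivermont 1.227.
Rounding up: Fernley 1, Pinehurst 2, Millford 6, Rivermont 2 (total 11).

Fernley: 1, Pinehurst: 2, Millford: 6, Rivermont: 2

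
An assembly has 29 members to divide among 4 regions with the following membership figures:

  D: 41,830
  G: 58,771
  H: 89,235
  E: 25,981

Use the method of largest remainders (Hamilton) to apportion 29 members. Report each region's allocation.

Standard divisor: 215817 ÷ 29 ≈ 7441.966.
Standard quotas: D 5.6208, G 7.8972, H 11.9908, E 3.4911.
Lower quotas: D 5, G 7, H 11, E 3 (sum 26, leaving 3 seats).
Remainders in descending order: H 0.9908, G 0.8972, D 0.6208, E 0.4911.
The surplus seats go to H, G, D.

D 6; G 8; H 12; E 3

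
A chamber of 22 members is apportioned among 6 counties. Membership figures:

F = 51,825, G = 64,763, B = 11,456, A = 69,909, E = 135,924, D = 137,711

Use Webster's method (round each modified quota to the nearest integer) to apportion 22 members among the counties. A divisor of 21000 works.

F=2, G=3, B=1, A=3, E=6, D=7

With modified divisor 21000: modified quotas F 2.468, G 3.084, B 0.546, A 3.329, E 6.473, D 6.558.
Rounding to the nearest integer: F 2, G 3, B 1, A 3, E 6, D 7 (total 22).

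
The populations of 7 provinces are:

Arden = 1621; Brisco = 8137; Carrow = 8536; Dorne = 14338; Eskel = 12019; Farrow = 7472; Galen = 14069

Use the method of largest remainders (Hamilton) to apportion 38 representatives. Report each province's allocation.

Arden=1, Brisco=5, Carrow=5, Dorne=8, Eskel=7, Farrow=4, Galen=8

The standard divisor is 66192/38 ≈ 1741.895.
Standard quotas: Arden 0.9306, Brisco 4.6714, Carrow 4.9004, Dorne 8.2313, Eskel 6.9000, Farrow 4.2896, Galen 8.0768.
Lower quotas: Arden 0, Brisco 4, Carrow 4, Dorne 8, Eskel 6, Farrow 4, Galen 8 (sum 34, leaving 4 seats).
Remainders in descending order: Arden 0.9306, Carrow 0.9004, Eskel 0.9000, Brisco 0.6714, Farrow 0.2896, Dorne 0.2313, Galen 0.0768.
Largest remainders: Arden, Carrow, Eskel, Brisco receive the extra seats.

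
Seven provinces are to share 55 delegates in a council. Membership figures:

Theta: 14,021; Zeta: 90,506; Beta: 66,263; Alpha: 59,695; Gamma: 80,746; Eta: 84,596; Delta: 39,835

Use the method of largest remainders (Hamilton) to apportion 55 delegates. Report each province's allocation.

The standard divisor is 435662/55 ≈ 7921.127.
Standard quotas: Theta 1.7701, Zeta 11.4259, Beta 8.3653, Alpha 7.5362, Gamma 10.1938, Eta 10.6798, Delta 5.0290.
Lower quotas: Theta 1, Zeta 11, Beta 8, Alpha 7, Gamma 10, Eta 10, Delta 5 (sum 52, leaving 3 seats).
Remainders in descending order: Theta 0.7701, Eta 0.6798, Alpha 0.5362, Zeta 0.4259, Beta 0.3653, Gamma 0.1938, Delta 0.0290.
The surplus seats go to Theta, Eta, Alpha.

Theta: 2, Zeta: 11, Beta: 8, Alpha: 8, Gamma: 10, Eta: 11, Delta: 5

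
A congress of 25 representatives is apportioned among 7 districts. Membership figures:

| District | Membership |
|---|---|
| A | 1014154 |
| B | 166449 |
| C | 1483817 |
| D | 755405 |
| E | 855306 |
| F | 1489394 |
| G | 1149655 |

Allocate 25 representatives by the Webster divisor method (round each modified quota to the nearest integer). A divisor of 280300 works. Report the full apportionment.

A 4, B 1, C 5, D 3, E 3, F 5, G 4

With modified divisor 280300: modified quotas A 3.618, B 0.594, C 5.294, D 2.695, E 3.051, F 5.314, G 4.102.
Rounding to the nearest integer: A 4, B 1, C 5, D 3, E 3, F 5, G 4 (total 25).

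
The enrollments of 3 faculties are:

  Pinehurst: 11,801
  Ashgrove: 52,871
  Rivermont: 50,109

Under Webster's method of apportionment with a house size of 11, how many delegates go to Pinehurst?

Standard divisor 114781/11 ≈ 10434.636; standard quotas: Pinehurst 1.131, Ashgrove 5.067, Rivermont 4.802.
Rounding to the nearest integer gives Pinehurst 1, Ashgrove 5, Rivermont 5 — total 11, matching the house size, so no adjustment is needed.
Pinehurst receives 1.

1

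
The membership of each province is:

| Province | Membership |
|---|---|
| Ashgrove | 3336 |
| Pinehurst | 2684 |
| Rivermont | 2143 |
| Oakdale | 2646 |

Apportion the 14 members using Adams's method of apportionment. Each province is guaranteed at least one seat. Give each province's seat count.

Standard divisor 10809/14 ≈ 772.071; standard quotas: Ashgrove 4.321, Pinehurst 3.476, Rivermont 2.776, Oakdale 3.427.
Rounding up gives 5, 4, 3, 4 = 16 seats, so the divisor must be adjusted.
With modified divisor 888: modified quotas Ashgrove 3.757, Pinehurst 3.023, Rivermont 2.413, Oakdale 2.980.
Rounding up: Ashgrove 4, Pinehurst 4, Rivermont 3, Oakdale 3 (total 14).

Ashgrove 4, Pinehurst 4, Rivermont 3, Oakdale 3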